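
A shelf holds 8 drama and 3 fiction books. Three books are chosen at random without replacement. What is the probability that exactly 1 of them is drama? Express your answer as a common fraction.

8/55

One ordering (drama drawn first) has probability 8/11 × 3/10 × 2/9 = 48/990 = 8/165.
There are C(3,1) = 3 such orderings, each equally likely, so P = 3 × 8/165 = 8/55.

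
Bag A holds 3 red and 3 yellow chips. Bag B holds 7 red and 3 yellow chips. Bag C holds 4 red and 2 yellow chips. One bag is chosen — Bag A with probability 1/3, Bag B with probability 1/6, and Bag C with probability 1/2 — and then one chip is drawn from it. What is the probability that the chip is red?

37/60

From Bag A: P(red) = 3/6.
From Bag B: P(red) = 7/10.
From Bag C: P(red) = 4/6.
Total probability = (1/3)(3/6) + (1/6)(7/10) + (1/2)(4/6) = 37/60.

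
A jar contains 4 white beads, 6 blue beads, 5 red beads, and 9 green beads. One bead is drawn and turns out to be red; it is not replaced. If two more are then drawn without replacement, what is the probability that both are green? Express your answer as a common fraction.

36/253

With the first bead removed, 9 green remain out of 23.
P = 9/23 × 8/22 = 72/506 = 36/253.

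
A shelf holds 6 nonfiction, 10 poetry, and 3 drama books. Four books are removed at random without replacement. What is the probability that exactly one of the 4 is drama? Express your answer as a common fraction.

140/323

One ordering (drama drawn first) has probability 3/19 × 16/18 × 15/17 × 14/16 = 10080/93024 = 35/323.
There are C(4,1) = 4 such orderings, each equally likely, so P = 4 × 35/323 = 140/323.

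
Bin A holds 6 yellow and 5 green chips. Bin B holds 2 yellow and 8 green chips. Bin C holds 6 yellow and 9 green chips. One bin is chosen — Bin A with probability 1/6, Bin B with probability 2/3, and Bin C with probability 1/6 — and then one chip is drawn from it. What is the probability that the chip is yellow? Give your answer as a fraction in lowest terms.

16/55

From Bin A: P(yellow) = 6/11.
From Bin B: P(yellow) = 2/10.
From Bin C: P(yellow) = 6/15.
Total probability = (1/6)(6/11) + (2/3)(2/10) + (1/6)(6/15) = 16/55.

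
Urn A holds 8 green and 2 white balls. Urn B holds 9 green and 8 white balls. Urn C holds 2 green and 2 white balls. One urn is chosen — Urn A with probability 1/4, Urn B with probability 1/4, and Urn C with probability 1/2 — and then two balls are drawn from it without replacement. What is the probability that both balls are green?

From Urn A: P(both green) = (8/10)(7/9) = 28/45.
From Urn B: P(both green) = (9/17)(8/16) = 9/34.
From Urn C: P(both green) = (2/4)(1/3) = 1/6.
Total probability = (1/4)(28/45) + (1/4)(9/34) + (1/2)(1/6) = 1867/6120.

1867/6120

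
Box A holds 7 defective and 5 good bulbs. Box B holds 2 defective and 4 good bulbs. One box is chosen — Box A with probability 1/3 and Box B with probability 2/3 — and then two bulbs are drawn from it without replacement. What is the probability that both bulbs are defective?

149/990

From Box A: P(both defective) = (7/12)(6/11) = 7/22.
From Box B: P(both defective) = (2/6)(1/5) = 1/15.
Total probability = (1/3)(7/22) + (2/3)(1/15) = 149/990.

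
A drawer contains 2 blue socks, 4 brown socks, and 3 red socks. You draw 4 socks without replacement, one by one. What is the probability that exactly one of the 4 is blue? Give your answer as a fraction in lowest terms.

One ordering (blue drawn first) has probability 2/9 × 7/8 × 6/7 × 5/6 = 420/3024 = 5/36.
There are C(4,1) = 4 such orderings, each equally likely, so P = 4 × 5/36 = 5/9.

5/9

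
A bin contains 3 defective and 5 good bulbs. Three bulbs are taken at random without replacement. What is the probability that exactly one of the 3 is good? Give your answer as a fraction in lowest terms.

15/56

One ordering (good drawn first) has probability 5/8 × 3/7 × 2/6 = 30/336 = 5/56.
There are C(3,1) = 3 such orderings, each equally likely, so P = 3 × 5/56 = 15/56.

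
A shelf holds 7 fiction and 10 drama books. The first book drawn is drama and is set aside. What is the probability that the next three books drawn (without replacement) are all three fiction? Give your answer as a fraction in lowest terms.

1/16

With the first book removed, 7 fiction remain out of 16.
P = 7/16 × 6/15 × 5/14 = 210/3360 = 1/16.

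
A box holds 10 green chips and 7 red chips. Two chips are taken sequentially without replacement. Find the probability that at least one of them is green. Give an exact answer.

P(no green) = 7/17 × 6/16 = 42/272 = 21/136.
P(at least one) = 1 − 21/136 = 115/136.

115/136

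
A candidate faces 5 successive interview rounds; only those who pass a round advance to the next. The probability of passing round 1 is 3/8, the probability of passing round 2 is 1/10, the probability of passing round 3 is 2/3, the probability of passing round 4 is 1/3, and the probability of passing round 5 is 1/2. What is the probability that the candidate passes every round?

The events are sequential, so multiply the conditional probabilities:
P = 3/8 × 1/10 × 2/3 × 1/3 × 1/2 = 6/1440 = 1/240.

1/240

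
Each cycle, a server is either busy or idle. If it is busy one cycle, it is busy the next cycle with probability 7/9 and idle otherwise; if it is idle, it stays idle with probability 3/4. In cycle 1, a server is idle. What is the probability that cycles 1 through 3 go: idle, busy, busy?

7/36

Cycle 1 is given. For each transition, use the conditional probability from the current state:
P(busy | idle) = 1/4; P(busy | busy) = 7/9.
P = 1/4 × 7/9 = 7/36.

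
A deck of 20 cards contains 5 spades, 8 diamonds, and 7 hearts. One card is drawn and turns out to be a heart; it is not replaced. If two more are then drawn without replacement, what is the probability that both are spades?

10/171

After the first draw, 5 of the remaining 19 cards are spades.
P = 5/19 × 4/18 = 20/342 = 10/171.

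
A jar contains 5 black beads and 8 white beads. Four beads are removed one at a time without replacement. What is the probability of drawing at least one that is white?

P(no white) = 5/13 × 4/12 × 3/11 × 2/10 = 120/17160 = 1/143.
P(at least one) = 1 − 1/143 = 142/143.

142/143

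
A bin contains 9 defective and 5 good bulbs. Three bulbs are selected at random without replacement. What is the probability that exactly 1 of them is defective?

One ordering (defective drawn first) has probability 9/14 × 5/13 × 4/12 = 180/2184 = 15/182.
There are C(3,1) = 3 such orderings, each equally likely, so P = 3 × 15/182 = 45/182.

45/182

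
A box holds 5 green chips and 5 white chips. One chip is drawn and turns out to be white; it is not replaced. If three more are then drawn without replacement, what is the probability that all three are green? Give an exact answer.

5/42

After the first draw, 5 of the remaining 9 chips are green.
P = 5/9 × 4/8 × 3/7 = 60/504 = 5/42.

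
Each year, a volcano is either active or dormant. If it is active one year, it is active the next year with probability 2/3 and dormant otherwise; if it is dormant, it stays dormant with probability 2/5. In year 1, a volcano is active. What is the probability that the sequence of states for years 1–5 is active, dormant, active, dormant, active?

1/25

Year 1 is given. For each transition, use the conditional probability from the current state:
P(dormant | active) = 1/3; P(active | dormant) = 3/5; P(dormant | active) = 1/3; P(active | dormant) = 3/5.
P = 1/3 × 3/5 × 1/3 × 3/5 = 9/225 = 1/25.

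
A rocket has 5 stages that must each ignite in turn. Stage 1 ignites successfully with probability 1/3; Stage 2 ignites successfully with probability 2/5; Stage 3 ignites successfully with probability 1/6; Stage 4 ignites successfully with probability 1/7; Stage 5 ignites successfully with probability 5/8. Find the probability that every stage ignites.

1/504

Each stage is reached only if all earlier stages succeed, so
P = 1/3 × 2/5 × 1/6 × 1/7 × 5/8 = 10/5040 = 1/504.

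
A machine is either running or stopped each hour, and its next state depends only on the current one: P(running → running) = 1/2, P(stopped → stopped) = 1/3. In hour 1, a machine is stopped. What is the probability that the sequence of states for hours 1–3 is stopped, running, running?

Hour 1 is given. For each transition, use the conditional probability from the current state:
P(running | stopped) = 2/3; P(running | running) = 1/2.
P = 2/3 × 1/2 = 2/6 = 1/3.

1/3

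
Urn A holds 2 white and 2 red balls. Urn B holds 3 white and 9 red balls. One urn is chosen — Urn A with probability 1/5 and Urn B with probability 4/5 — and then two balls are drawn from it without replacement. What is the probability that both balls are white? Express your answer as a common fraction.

From Urn A: P(both white) = (2/4)(1/3) = 1/6.
From Urn B: P(both white) = (3/12)(2/11) = 1/22.
Total probability = (1/5)(1/6) + (4/5)(1/22) = 23/330.

23/330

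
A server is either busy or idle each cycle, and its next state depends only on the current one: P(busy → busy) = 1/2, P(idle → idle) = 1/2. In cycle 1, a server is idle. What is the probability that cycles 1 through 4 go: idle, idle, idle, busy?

Cycle 1 is given. For each transition, use the conditional probability from the current state:
P(idle | idle) = 1/2; P(idle | idle) = 1/2; P(busy | idle) = 1/2.
P = 1/2 × 1/2 × 1/2 = 1/8.

1/8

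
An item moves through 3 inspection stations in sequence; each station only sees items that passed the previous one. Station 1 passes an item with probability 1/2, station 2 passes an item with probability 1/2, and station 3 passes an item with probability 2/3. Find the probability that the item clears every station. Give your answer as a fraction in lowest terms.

1/6

Each stage is reached only if all earlier stages succeed, so
P = 1/2 × 1/2 × 2/3 = 2/12 = 1/6.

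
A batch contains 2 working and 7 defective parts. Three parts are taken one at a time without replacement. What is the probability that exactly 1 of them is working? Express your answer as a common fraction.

One ordering (working drawn first) has probability 2/9 × 7/8 × 6/7 = 84/504 = 1/6.
There are C(3,1) = 3 such orderings, each equally likely, so P = 3 × 1/6 = 1/2.

1/2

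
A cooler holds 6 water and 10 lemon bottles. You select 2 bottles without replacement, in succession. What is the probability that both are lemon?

3/8

P(every draw is lemon) = 10/16 × 9/15 = 90/240 = 3/8.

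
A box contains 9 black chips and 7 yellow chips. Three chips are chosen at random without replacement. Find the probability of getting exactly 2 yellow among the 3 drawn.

One ordering (yellow drawn first) has probability 7/16 × 6/15 × 9/14 = 378/3360 = 9/80.
There are C(3,2) = 3 such orderings, each equally likely, so P = 3 × 9/80 = 27/80.

27/80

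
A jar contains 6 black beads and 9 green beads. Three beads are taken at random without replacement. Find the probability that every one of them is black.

P = 6/15 × 5/14 × 4/13 = 120/2730 = 4/91.

4/91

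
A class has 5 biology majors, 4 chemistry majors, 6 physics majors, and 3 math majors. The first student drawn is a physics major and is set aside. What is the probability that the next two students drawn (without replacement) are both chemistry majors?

3/68

With the first student removed, 4 chemistry majors remain out of 17.
P = 4/17 × 3/16 = 12/272 = 3/68.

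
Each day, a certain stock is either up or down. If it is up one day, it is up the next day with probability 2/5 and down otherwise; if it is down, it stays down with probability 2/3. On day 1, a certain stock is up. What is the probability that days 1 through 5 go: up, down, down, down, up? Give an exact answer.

Day 1 is given. For each transition, use the conditional probability from the current state:
P(down | up) = 3/5; P(down | down) = 2/3; P(down | down) = 2/3; P(up | down) = 1/3.
P = 3/5 × 2/3 × 2/3 × 1/3 = 12/135 = 4/45.

4/45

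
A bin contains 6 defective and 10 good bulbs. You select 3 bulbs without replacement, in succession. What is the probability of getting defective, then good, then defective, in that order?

5/56

Multiply the probability of each draw given the previous ones:
P = 6/16 × 10/15 × 5/14 = 300/3360 = 5/56.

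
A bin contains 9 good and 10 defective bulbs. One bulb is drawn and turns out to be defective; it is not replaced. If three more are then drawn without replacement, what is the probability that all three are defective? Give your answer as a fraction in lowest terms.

After the first draw, 9 of the remaining 18 bulbs are defective.
P = 9/18 × 8/17 × 7/16 = 504/4896 = 7/68.

7/68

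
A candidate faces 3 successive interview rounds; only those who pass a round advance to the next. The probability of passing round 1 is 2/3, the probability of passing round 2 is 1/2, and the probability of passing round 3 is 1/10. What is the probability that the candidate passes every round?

Each stage is reached only if all earlier stages succeed, so
P = 2/3 × 1/2 × 1/10 = 2/60 = 1/30.

1/30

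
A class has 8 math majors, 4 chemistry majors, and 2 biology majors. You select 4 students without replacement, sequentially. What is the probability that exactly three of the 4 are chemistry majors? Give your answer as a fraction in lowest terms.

One ordering (chemistry majors drawn first) has probability 4/14 × 3/13 × 2/12 × 10/11 = 240/24024 = 10/1001.
There are C(4,3) = 4 such orderings, each equally likely, so P = 4 × 10/1001 = 40/1001.

40/1001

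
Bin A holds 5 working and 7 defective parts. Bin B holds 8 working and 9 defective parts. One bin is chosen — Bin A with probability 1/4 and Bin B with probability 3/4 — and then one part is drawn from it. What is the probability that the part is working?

373/816

From Bin A: P(working) = 5/12.
From Bin B: P(working) = 8/17.
Total probability = (1/4)(5/12) + (3/4)(8/17) = 373/816.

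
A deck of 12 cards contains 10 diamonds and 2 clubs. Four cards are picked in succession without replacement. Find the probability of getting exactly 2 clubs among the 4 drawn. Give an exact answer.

One ordering (clubs drawn first) has probability 2/12 × 1/11 × 10/10 × 9/9 = 180/11880 = 1/66.
There are C(4,2) = 6 such orderings, each equally likely, so P = 6 × 1/66 = 1/11.

1/11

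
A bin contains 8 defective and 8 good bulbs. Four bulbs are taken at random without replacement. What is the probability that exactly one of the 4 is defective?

16/65

One ordering (defective drawn first) has probability 8/16 × 8/15 × 7/14 × 6/13 = 2688/43680 = 4/65.
There are C(4,1) = 4 such orderings, each equally likely, so P = 4 × 4/65 = 16/65.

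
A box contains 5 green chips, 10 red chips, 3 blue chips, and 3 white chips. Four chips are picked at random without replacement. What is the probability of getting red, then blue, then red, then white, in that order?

Chain rule:
P = 10/21 × 3/20 × 9/19 × 3/18 = 810/143640 = 3/532.

3/532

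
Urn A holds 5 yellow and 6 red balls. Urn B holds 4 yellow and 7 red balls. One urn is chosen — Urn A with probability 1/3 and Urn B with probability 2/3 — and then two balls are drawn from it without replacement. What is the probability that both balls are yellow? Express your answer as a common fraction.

2/15

From Urn A: P(both yellow) = (5/11)(4/10) = 2/11.
From Urn B: P(both yellow) = (4/11)(3/10) = 6/55.
Total probability = (1/3)(2/11) + (2/3)(6/55) = 2/15.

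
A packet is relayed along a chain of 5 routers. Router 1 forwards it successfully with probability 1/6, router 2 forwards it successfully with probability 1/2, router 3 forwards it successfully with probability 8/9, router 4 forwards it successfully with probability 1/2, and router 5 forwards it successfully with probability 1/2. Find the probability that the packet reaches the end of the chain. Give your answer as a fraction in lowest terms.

1/54

The events are sequential, so multiply the conditional probabilities:
P = 1/6 × 1/2 × 8/9 × 1/2 × 1/2 = 8/432 = 1/54.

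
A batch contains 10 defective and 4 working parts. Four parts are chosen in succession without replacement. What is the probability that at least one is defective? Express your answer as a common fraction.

1000/1001

P(no defective) = 4/14 × 3/13 × 2/12 × 1/11 = 24/24024 = 1/1001.
P(at least one) = 1 − 1/1001 = 1000/1001.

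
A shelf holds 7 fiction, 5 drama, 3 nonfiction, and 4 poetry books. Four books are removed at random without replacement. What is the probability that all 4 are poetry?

P(every draw is poetry) = 4/19 × 3/18 × 2/17 × 1/16 = 24/93024 = 1/3876.

1/3876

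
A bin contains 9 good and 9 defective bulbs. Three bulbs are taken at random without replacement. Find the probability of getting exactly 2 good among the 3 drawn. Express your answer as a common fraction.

One ordering (good drawn first) has probability 9/18 × 8/17 × 9/16 = 648/4896 = 9/68.
There are C(3,2) = 3 such orderings, each equally likely, so P = 3 × 9/68 = 27/68.

27/68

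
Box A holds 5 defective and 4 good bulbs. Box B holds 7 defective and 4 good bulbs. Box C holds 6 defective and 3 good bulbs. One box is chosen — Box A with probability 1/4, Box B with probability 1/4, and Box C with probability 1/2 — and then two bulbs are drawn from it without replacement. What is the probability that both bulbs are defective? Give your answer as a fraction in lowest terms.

739/1980

From Box A: P(both defective) = (5/9)(4/8) = 5/18.
From Box B: P(both defective) = (7/11)(6/10) = 21/55.
From Box C: P(both defective) = (6/9)(5/8) = 5/12.
Total probability = (1/4)(5/18) + (1/4)(21/55) + (1/2)(5/12) = 739/1980.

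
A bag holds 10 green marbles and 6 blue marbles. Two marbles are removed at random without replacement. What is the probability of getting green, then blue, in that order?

Each draw changes the counts, so multiply the conditional probabilities along the sequence:
P = 10/16 × 6/15 = 60/240 = 1/4.

1/4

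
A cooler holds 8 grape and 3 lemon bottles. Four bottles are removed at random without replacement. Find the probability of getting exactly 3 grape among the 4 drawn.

28/55

One ordering (grape drawn first) has probability 8/11 × 7/10 × 6/9 × 3/8 = 1008/7920 = 7/55.
There are C(4,3) = 4 such orderings, each equally likely, so P = 4 × 7/55 = 28/55.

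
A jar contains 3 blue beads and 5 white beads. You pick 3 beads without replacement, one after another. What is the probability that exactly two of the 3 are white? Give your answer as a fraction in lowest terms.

15/28

One ordering (white drawn first) has probability 5/8 × 4/7 × 3/6 = 60/336 = 5/28.
There are C(3,2) = 3 such orderings, each equally likely, so P = 3 × 5/28 = 15/28.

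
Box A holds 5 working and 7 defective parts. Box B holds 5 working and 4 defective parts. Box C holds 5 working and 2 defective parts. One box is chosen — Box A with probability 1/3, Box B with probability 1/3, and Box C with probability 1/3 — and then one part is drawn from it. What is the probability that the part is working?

425/756

From Box A: P(working) = 5/12.
From Box B: P(working) = 5/9.
From Box C: P(working) = 5/7.
Total probability = (1/3)(5/12) + (1/3)(5/9) + (1/3)(5/7) = 425/756.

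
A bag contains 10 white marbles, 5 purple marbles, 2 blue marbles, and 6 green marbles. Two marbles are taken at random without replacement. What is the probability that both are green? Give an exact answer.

P = 6/23 × 5/22 = 30/506 = 15/253.

15/253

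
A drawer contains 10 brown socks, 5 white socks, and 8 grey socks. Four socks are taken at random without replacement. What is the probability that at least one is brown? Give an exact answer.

148/161

P(no brown) = 13/23 × 12/22 × 11/21 × 10/20 = 17160/212520 = 13/161.
P(at least one) = 1 − 13/161 = 148/161.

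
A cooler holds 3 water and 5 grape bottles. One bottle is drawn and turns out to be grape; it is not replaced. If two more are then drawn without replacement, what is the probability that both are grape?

With the first bottle removed, 4 grape remain out of 7.
P = 4/7 × 3/6 = 12/42 = 2/7.

2/7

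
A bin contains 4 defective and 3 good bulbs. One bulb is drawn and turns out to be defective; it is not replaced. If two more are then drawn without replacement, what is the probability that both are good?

With the first bulb removed, 3 good remain out of 6.
P = 3/6 × 2/5 = 6/30 = 1/5.

1/5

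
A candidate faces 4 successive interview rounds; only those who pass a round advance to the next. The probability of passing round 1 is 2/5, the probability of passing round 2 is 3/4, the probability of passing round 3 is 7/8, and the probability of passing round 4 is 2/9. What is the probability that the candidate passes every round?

Multiplying along the chain,
P = 2/5 × 3/4 × 7/8 × 2/9 = 84/1440 = 7/120.

7/120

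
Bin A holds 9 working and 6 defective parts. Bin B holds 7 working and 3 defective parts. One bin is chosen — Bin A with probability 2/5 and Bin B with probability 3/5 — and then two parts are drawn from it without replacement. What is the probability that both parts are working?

73/175

From Bin A: P(both working) = (9/15)(8/14) = 12/35.
From Bin B: P(both working) = (7/10)(6/9) = 7/15.
Total probability = (2/5)(12/35) + (3/5)(7/15) = 73/175.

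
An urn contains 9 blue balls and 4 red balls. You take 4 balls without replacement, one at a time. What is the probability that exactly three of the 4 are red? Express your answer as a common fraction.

One ordering (red drawn first) has probability 4/13 × 3/12 × 2/11 × 9/10 = 216/17160 = 9/715.
There are C(4,3) = 4 such orderings, each equally likely, so P = 4 × 9/715 = 36/715.

36/715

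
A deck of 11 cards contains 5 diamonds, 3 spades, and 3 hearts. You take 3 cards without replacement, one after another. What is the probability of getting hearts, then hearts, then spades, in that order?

Each draw changes the counts, so multiply the conditional probabilities along the sequence:
P = 3/11 × 2/10 × 3/9 = 18/990 = 1/55.

1/55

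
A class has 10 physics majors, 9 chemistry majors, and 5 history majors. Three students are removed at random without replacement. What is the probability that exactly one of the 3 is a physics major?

One ordering (a physics major drawn first) has probability 10/24 × 14/23 × 13/22 = 1820/12144 = 455/3036.
There are C(3,1) = 3 such orderings, each equally likely, so P = 3 × 455/3036 = 455/1012.

455/1012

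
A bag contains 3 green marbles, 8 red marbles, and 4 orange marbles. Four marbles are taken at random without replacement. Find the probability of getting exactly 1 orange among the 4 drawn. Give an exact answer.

One ordering (orange drawn first) has probability 4/15 × 11/14 × 10/13 × 9/12 = 3960/32760 = 11/91.
There are C(4,1) = 4 such orderings, each equally likely, so P = 4 × 11/91 = 44/91.

44/91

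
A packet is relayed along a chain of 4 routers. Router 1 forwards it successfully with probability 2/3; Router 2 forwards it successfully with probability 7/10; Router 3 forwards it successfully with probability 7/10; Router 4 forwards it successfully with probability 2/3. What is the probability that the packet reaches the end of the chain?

Each stage is reached only if all earlier stages succeed, so
P = 2/3 × 7/10 × 7/10 × 2/3 = 196/900 = 49/225.

49/225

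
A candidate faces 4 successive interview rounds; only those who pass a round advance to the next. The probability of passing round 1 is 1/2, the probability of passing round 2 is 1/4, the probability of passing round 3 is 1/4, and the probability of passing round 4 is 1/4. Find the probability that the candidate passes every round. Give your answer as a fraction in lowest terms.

Multiplying along the chain,
P = 1/2 × 1/4 × 1/4 × 1/4 = 1/128.

1/128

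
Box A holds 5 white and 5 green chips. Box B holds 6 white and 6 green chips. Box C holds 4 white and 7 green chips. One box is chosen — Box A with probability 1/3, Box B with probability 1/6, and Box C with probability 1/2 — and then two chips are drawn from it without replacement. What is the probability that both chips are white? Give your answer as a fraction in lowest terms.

From Box A: P(both white) = (5/10)(4/9) = 2/9.
From Box B: P(both white) = (6/12)(5/11) = 5/22.
From Box C: P(both white) = (4/11)(3/10) = 6/55.
Total probability = (1/3)(2/9) + (1/6)(5/22) + (1/2)(6/55) = 989/5940.

989/5940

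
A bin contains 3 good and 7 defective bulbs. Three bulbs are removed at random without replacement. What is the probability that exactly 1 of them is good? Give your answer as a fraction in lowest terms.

One ordering (good drawn first) has probability 3/10 × 7/9 × 6/8 = 126/720 = 7/40.
There are C(3,1) = 3 such orderings, each equally likely, so P = 3 × 7/40 = 21/40.

21/40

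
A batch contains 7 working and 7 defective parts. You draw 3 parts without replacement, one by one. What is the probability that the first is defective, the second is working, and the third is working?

7/52

Multiply the probability of each draw given the previous ones:
P = 7/14 × 7/13 × 6/12 = 294/2184 = 7/52.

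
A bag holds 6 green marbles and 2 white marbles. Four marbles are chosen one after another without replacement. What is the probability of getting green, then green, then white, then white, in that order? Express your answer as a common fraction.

1/28

Each draw changes the counts, so multiply the conditional probabilities along the sequence:
P = 6/8 × 5/7 × 2/6 × 1/5 = 60/1680 = 1/28.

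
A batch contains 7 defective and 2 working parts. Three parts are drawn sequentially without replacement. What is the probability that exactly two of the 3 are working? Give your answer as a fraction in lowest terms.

1/12

One ordering (working drawn first) has probability 2/9 × 1/8 × 7/7 = 14/504 = 1/36.
There are C(3,2) = 3 such orderings, each equally likely, so P = 3 × 1/36 = 1/12.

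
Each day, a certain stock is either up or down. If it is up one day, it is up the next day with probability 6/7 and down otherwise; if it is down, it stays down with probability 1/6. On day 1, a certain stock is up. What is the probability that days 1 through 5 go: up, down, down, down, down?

Day 1 is given. For each transition, use the conditional probability from the current state:
P(down | up) = 1/7; P(down | down) = 1/6; P(down | down) = 1/6; P(down | down) = 1/6.
P = 1/7 × 1/6 × 1/6 × 1/6 = 1/1512.

1/1512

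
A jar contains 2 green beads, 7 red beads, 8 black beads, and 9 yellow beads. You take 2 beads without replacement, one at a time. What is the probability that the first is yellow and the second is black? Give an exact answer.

Chain rule:
P = 9/26 × 8/25 = 72/650 = 36/325.

36/325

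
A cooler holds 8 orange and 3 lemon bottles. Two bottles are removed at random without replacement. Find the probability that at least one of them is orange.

P(no orange) = 3/11 × 2/10 = 6/110 = 3/55.
P(at least one) = 1 − 3/55 = 52/55.

52/55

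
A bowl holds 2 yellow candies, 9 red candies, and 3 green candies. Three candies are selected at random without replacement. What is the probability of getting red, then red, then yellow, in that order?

6/91

Each draw changes the counts, so multiply the conditional probabilities along the sequence:
P = 9/14 × 8/13 × 2/12 = 144/2184 = 6/91.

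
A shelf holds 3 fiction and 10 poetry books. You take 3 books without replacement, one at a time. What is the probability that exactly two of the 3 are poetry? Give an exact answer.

One ordering (poetry drawn first) has probability 10/13 × 9/12 × 3/11 = 270/1716 = 45/286.
There are C(3,2) = 3 such orderings, each equally likely, so P = 3 × 45/286 = 135/286.

135/286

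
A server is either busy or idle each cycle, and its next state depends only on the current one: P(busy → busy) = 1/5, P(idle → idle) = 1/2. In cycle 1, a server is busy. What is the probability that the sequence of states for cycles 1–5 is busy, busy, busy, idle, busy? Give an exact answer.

2/125

Cycle 1 is given. For each transition, use the conditional probability from the current state:
P(busy | busy) = 1/5; P(busy | busy) = 1/5; P(idle | busy) = 4/5; P(busy | idle) = 1/2.
P = 1/5 × 1/5 × 4/5 × 1/2 = 4/250 = 2/125.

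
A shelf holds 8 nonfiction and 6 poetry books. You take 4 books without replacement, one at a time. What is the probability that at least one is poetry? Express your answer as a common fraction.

133/143

P(no poetry) = 8/14 × 7/13 × 6/12 × 5/11 = 1680/24024 = 10/143.
P(at least one) = 1 − 10/143 = 133/143.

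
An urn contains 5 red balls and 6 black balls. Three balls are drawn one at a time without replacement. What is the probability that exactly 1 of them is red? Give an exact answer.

5/11

One ordering (red drawn first) has probability 5/11 × 6/10 × 5/9 = 150/990 = 5/33.
There are C(3,1) = 3 such orderings, each equally likely, so P = 3 × 5/33 = 5/11.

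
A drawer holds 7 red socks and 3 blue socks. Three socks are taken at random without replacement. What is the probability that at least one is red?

119/120

P(no red) = 3/10 × 2/9 × 1/8 = 6/720 = 1/120.
P(at least one) = 1 − 1/120 = 119/120.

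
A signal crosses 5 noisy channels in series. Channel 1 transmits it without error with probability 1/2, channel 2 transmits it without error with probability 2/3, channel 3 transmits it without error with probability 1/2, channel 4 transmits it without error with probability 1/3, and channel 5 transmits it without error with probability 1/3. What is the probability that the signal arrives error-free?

The events are sequential, so multiply the conditional probabilities:
P = 1/2 × 2/3 × 1/2 × 1/3 × 1/3 = 2/108 = 1/54.

1/54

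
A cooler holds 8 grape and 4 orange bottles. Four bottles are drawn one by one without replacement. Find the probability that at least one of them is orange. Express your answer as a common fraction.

85/99

P(no orange) = 8/12 × 7/11 × 6/10 × 5/9 = 1680/11880 = 14/99.
P(at least one) = 1 − 14/99 = 85/99.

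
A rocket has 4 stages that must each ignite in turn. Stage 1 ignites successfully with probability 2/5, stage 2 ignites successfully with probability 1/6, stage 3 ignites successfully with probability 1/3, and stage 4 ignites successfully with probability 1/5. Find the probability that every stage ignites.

1/225

The events are sequential, so multiply the conditional probabilities:
P = 2/5 × 1/6 × 1/3 × 1/5 = 2/450 = 1/225.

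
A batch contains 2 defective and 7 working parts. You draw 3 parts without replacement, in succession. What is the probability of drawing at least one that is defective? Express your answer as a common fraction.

P(no defective) = 7/9 × 6/8 × 5/7 = 210/504 = 5/12.
P(at least one) = 1 − 5/12 = 7/12.

7/12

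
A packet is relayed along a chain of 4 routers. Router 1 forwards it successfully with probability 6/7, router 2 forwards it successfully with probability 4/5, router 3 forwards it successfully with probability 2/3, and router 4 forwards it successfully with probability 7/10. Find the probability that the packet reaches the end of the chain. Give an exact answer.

8/25

Each stage is reached only if all earlier stages succeed, so
P = 6/7 × 4/5 × 2/3 × 7/10 = 336/1050 = 8/25.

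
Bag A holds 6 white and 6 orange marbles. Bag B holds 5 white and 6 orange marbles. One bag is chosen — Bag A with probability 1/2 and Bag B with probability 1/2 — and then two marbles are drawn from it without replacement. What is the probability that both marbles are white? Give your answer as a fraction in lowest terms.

From Bag A: P(both white) = (6/12)(5/11) = 5/22.
From Bag B: P(both white) = (5/11)(4/10) = 2/11.
Total probability = (1/2)(5/22) + (1/2)(2/11) = 9/44.

9/44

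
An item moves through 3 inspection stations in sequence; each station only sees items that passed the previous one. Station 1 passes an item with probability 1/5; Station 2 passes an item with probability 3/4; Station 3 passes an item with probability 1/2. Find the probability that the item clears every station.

3/40

Multiplying along the chain,
P = 1/5 × 3/4 × 1/2 = 3/40.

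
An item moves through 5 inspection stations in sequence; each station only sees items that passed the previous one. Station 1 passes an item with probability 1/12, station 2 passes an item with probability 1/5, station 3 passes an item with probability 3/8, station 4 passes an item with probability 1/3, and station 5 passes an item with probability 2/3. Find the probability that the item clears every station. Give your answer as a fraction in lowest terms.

1/720

Each stage is reached only if all earlier stages succeed, so
P = 1/12 × 1/5 × 3/8 × 1/3 × 2/3 = 6/4320 = 1/720.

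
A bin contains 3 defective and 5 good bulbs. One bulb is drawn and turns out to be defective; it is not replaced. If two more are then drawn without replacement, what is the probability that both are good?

10/21

After the first draw, 5 of the remaining 7 bulbs are good.
P = 5/7 × 4/6 = 20/42 = 10/21.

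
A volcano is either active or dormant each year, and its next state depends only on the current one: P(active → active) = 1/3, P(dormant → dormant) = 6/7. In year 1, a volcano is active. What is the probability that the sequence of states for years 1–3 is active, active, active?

1/9

Year 1 is given. For each transition, use the conditional probability from the current state:
P(active | active) = 1/3; P(active | active) = 1/3.
P = 1/3 × 1/3 = 1/9.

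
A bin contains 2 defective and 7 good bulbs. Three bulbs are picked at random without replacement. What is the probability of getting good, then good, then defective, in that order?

1/6

Chain rule:
P = 7/9 × 6/8 × 2/7 = 84/504 = 1/6.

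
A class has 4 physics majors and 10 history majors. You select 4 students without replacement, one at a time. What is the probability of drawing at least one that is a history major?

P(no history majors) = 4/14 × 3/13 × 2/12 × 1/11 = 24/24024 = 1/1001.
P(at least one) = 1 − 1/1001 = 1000/1001.

1000/1001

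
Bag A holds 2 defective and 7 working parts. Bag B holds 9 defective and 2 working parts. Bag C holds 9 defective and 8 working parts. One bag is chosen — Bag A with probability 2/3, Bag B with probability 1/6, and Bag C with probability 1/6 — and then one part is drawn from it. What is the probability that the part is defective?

1882/5049

From Bag A: P(defective) = 2/9.
From Bag B: P(defective) = 9/11.
From Bag C: P(defective) = 9/17.
Total probability = (2/3)(2/9) + (1/6)(9/11) + (1/6)(9/17) = 1882/5049.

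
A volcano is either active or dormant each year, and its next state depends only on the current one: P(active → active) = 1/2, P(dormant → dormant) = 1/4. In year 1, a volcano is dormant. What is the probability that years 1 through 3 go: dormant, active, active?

3/8

Year 1 is given. For each transition, use the conditional probability from the current state:
P(active | dormant) = 3/4; P(active | active) = 1/2.
P = 3/4 × 1/2 = 3/8.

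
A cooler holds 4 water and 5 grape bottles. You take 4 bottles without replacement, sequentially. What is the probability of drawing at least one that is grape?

P(no grape) = 4/9 × 3/8 × 2/7 × 1/6 = 24/3024 = 1/126.
P(at least one) = 1 − 1/126 = 125/126.

125/126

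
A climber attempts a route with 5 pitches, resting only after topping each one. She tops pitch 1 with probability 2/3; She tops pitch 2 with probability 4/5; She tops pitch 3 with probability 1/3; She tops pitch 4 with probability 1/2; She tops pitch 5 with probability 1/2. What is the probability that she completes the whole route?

The events are sequential, so multiply the conditional probabilities:
P = 2/3 × 4/5 × 1/3 × 1/2 × 1/2 = 8/180 = 2/45.

2/45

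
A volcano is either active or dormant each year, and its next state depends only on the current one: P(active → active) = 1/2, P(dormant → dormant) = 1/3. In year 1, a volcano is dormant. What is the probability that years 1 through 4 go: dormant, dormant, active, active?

1/9

Year 1 is given. For each transition, use the conditional probability from the current state:
P(dormant | dormant) = 1/3; P(active | dormant) = 2/3; P(active | active) = 1/2.
P = 1/3 × 2/3 × 1/2 = 2/18 = 1/9.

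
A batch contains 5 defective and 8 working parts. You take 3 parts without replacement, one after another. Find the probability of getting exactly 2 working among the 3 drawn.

70/143

One ordering (working drawn first) has probability 8/13 × 7/12 × 5/11 = 280/1716 = 70/429.
There are C(3,2) = 3 such orderings, each equally likely, so P = 3 × 70/429 = 70/143.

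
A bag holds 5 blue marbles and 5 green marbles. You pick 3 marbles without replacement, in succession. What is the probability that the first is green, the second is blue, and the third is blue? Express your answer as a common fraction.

Each draw changes the counts, so multiply the conditional probabilities along the sequence:
P = 5/10 × 5/9 × 4/8 = 100/720 = 5/36.

5/36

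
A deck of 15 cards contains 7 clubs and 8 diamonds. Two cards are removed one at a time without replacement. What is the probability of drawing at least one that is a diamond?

P(no diamonds) = 7/15 × 6/14 = 42/210 = 1/5.
P(at least one) = 1 − 1/5 = 4/5.

4/5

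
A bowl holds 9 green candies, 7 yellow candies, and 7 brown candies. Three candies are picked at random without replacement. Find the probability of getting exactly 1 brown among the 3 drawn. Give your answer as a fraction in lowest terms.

One ordering (brown drawn first) has probability 7/23 × 16/22 × 15/21 = 1680/10626 = 40/253.
There are C(3,1) = 3 such orderings, each equally likely, so P = 3 × 40/253 = 120/253.

120/253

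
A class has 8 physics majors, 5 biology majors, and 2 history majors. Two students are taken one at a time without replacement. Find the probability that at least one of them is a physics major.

4/5

P(no physics majors) = 7/15 × 6/14 = 42/210 = 1/5.
P(at least one) = 1 − 1/5 = 4/5.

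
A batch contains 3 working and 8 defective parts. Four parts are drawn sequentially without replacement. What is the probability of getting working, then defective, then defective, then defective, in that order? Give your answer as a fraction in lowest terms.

7/55

Multiply the probability of each draw given the previous ones:
P = 3/11 × 8/10 × 7/9 × 6/8 = 1008/7920 = 7/55.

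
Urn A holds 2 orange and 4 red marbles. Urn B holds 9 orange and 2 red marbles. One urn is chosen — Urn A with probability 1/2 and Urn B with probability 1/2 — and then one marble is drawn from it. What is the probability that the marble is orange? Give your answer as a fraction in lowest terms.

From Urn A: P(orange) = 2/6.
From Urn B: P(orange) = 9/11.
Total probability = (1/2)(2/6) + (1/2)(9/11) = 19/33.

19/33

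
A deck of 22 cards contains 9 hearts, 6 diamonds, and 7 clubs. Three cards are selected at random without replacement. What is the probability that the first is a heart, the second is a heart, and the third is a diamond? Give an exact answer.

Multiply the probability of each draw given the previous ones:
P = 9/22 × 8/21 × 6/20 = 432/9240 = 18/385.

18/385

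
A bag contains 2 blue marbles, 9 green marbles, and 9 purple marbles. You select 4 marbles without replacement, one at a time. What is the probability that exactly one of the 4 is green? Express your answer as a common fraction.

99/323

One ordering (green drawn first) has probability 9/20 × 11/19 × 10/18 × 9/17 = 8910/116280 = 99/1292.
There are C(4,1) = 4 such orderings, each equally likely, so P = 4 × 99/1292 = 99/323.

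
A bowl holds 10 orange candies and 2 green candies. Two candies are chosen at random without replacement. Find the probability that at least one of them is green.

P(no green) = 10/12 × 9/11 = 90/132 = 15/22.
P(at least one) = 1 − 15/22 = 7/22.

7/22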